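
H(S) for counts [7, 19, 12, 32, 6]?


Probabilities: [7/76, 19/76, 12/76, 32/76, 6/76] ≈ [0.0921, 0.25, 0.1579, 0.4211, 0.0789]
H = -((7/76)·log₂(7/76) + (19/76)·log₂(19/76) + (12/76)·log₂(12/76) + (32/76)·log₂(32/76) + (6/76)·log₂(6/76))
  = 2.052 bits

2.052 bits


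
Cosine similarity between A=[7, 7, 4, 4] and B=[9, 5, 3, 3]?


A·B = 7·9 + 7·5 + 4·3 + 4·3 = 122
‖A‖ = √130 = 11.4018, ‖B‖ = √124 = 11.1355
cos = 122/(√130·√124) = 122/√16120 = 0.9609

0.9609


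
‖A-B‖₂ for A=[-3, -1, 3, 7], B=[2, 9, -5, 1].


d = √((-3-2)² + (-1-9)² + (3+ 5)² + (7-1)²)
  = √(25 + 100 + 64 + 36)
  = √225 = 15.0

15.0


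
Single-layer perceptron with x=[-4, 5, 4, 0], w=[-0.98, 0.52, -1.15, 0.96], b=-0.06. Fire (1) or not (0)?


z = (-4)·(-0.98) + (5)·(0.52) + (4)·(-1.15) + (0)·(0.96) - 0.06
  = 1.86
step(z) = 1 (z≥0)

1


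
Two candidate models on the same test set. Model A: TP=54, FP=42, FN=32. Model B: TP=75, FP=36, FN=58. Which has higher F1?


Model A: P=54/96=0.5625, R=54/86=0.6279, F1=2PR/(P+R)=2TP/(2TP+FP+FN)=108/182=0.5934
Model B: P=75/111=0.6757, R=75/133=0.5639, F1=2PR/(P+R)=2TP/(2TP+FP+FN)=150/244=0.6148
0.5934 < 0.6148 → Model B

Model B


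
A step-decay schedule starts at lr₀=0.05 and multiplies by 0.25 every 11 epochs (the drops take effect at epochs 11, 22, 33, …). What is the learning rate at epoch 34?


n_drops = ⌊34/11⌋ = 3
lr = 0.05·0.25^3 = 0.05·0.015625 = 0.00078125

0.00078125


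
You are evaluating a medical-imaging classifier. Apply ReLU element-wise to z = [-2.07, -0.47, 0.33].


ReLU(-2.07) = max(0, -2.07) = 0.0
ReLU(-0.47) = max(0, -0.47) = 0.0
ReLU(0.33) = max(0, 0.33) = 0.33
result = [0.0, 0.0, 0.33]

[0.0, 0.0, 0.33]


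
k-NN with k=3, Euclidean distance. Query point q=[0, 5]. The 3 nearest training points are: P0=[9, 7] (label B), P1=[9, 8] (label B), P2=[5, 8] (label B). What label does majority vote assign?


d(q,P0) = 9.2195  (label B)
d(q,P1) = 9.4868  (label B)
d(q,P2) = 5.831  (label B)
Votes: A=0, B=3
Majority → B

B


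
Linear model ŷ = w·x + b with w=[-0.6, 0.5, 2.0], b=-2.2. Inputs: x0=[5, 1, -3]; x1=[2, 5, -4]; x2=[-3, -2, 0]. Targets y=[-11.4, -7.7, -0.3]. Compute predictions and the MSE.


ŷ0 = (-0.6)·(5) + (0.5)·(1) + (2.0)·(-3) - 2.2 = -10.7
ŷ1 = (-0.6)·(2) + (0.5)·(5) + (2.0)·(-4) - 2.2 = -8.9
ŷ2 = (-0.6)·(-3) + (0.5)·(-2) + (2.0)·(0) - 2.2 = -1.4
errors² = [0.49, 1.44, 1.21]
MSE = 3.1400/3 = 1.0467

1.0467


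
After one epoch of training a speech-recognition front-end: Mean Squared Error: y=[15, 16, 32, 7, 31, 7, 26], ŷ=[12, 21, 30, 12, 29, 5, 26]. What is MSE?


Squared errors: (15-12)²=9, (16-21)²=25, (32-30)²=4, (7-12)²=25, (31-29)²=4, (7-5)²=4, (26-26)²=0
Sum = 71
MSE = 71/7 = 71/7

71/7


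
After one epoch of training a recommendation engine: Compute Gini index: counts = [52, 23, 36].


Probabilities: [52/111, 23/111, 36/111] ≈ [0.4685, 0.2072, 0.3243]
Σpᵢ² = (2704 + 529 + 1296)/111² = 4529/12321
Gini = 1 - Σpᵢ² = 1 - 4529/12321 = 0.6324

0.6324


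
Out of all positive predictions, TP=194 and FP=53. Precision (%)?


Precision = TP/(TP+FP)
= 194/(194+53)
= 194/247 = 78.54%

78.54%


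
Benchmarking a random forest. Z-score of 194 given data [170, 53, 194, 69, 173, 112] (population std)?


μ = 128.5, σ = 54.0147
z = (194 - 128.5)/54.0147 = 1.2126

1.2126


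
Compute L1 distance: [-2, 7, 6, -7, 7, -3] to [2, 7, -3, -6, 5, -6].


d = |-2-2| + |7-7| + |6+ 3| + |-7+ 6| + |7-5| + |-3+ 6|
  = 4 + 0 + 9 + 1 + 2 + 3
  = 19

19


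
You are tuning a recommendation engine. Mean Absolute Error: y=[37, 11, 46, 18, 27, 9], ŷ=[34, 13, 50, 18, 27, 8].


Absolute errors: |37-34|=3, |11-13|=2, |46-50|=4, |18-18|=0, |27-27|=0, |9-8|=1
Sum = 10
MAE = 10/6 = 5/3

5/3


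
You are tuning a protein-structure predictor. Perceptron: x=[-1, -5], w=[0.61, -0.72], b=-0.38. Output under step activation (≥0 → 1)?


z = (-1)·(0.61) + (-5)·(-0.72) - 0.38
  = 2.61
step(z) = 1 (z≥0)

1


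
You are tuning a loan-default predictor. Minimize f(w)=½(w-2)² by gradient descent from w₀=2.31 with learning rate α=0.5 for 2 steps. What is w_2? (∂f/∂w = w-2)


step 1: grad = 2.31-2 = 0.31; w = 2.31 - 0.5·(0.31) = 2.155
step 2: grad = 2.155-2 = 0.155; w = 2.155 - 0.5·(0.155) = 2.0775

2.0775


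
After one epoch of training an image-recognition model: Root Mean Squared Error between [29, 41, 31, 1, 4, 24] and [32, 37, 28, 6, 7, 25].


MSE = 69/6 = 11.5
RMSE = √(69/6) = 3.3912

3.3912


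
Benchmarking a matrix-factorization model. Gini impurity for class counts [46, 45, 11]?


Probabilities: [46/102, 45/102, 11/102] ≈ [0.451, 0.4412, 0.1078]
Σpᵢ² = (2116 + 2025 + 121)/102² = 4262/10404
Gini = 1 - Σpᵢ² = 1 - 4262/10404 = 0.5903

0.5903


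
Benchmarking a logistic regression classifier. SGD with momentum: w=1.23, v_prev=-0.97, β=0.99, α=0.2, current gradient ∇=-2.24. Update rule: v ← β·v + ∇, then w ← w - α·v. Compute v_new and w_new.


v_new = 0.99·-0.97 - 2.24 = -0.9603 - 2.24 = -3.2003
w_new = 1.23 - 0.2·-3.2003 = 1.23 + 0.64006 = 1.87006

v_new=-3.2003, w_new=1.87006


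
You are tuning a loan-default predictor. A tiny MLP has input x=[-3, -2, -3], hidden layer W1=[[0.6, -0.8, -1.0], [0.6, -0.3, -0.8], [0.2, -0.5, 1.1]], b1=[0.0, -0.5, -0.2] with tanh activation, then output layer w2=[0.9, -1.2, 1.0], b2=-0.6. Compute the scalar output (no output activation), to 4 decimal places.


z1[0] = (0.6)·(-3) + (-0.8)·(-2) + (-1.0)·(-3) + 0.0 = 2.8
z1[1] = (0.6)·(-3) + (-0.3)·(-2) + (-0.8)·(-3) - 0.5 = 0.7
z1[2] = (0.2)·(-3) + (-0.5)·(-2) + (1.1)·(-3) - 0.2 = -3.1
h = tanh(z1) = [0.9926, 0.6044, -0.9959]
output = (0.9)·(0.9926) + (-1.2)·(0.6044) + (1.0)·(-0.9959) - 0.6 = -1.4278

-1.4278


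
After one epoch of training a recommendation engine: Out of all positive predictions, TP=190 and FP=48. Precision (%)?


Precision = TP/(TP+FP)
= 190/(190+48)
= 190/238 = 79.83%

79.83%


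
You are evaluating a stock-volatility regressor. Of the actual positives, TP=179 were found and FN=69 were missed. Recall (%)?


Recall = TP/(TP+FN)
= 179/(179+69)
= 179/248 = 72.18%

72.18%


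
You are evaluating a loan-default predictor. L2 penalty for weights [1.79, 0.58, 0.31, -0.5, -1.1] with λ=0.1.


‖w‖₂² = (1.79)² + (0.58)² + (0.31)² + (-0.5)² + (-1.1)²
     = 3.2041 + 0.3364 + 0.0961 + 0.25 + 1.21
     = 5.0966
λ·‖w‖₂² = 0.1·5.0966 = 0.50966

0.50966


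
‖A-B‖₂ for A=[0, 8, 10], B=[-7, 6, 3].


d = √((0+ 7)² + (8-6)² + (10-3)²)
  = √(49 + 4 + 49)
  = √102 = 10.0995

10.0995


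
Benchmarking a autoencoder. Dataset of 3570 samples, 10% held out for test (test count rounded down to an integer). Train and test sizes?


Test = ⌊3570·10/100⌋ = 357
Train = 3570 - 357 = 3213

Train: 3213, Test: 357


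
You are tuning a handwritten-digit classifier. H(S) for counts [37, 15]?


Probabilities: [37/52, 15/52] ≈ [0.7115, 0.2885]
H = -((37/52)·log₂(37/52) + (15/52)·log₂(15/52))
  = 0.8667 bits

0.8667 bits


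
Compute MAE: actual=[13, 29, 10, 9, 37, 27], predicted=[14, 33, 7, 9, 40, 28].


Absolute errors: |13-14|=1, |29-33|=4, |10-7|=3, |9-9|=0, |37-40|=3, |27-28|=1
Sum = 12
MAE = 12/6 = 2

2


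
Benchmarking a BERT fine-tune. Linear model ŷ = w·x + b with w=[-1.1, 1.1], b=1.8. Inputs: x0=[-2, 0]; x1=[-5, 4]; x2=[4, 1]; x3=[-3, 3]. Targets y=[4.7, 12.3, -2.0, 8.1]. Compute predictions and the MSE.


ŷ0 = (-1.1)·(-2) + (1.1)·(0) + 1.8 = 4.0
ŷ1 = (-1.1)·(-5) + (1.1)·(4) + 1.8 = 11.7
ŷ2 = (-1.1)·(4) + (1.1)·(1) + 1.8 = -1.5
ŷ3 = (-1.1)·(-3) + (1.1)·(3) + 1.8 = 8.4
errors² = [0.49, 0.36, 0.25, 0.09]
MSE = 1.1900/4 = 0.2975

0.2975


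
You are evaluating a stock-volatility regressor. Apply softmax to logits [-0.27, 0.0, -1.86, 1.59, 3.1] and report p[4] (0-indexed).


Exponentials: e^-0.27=0.7634, e^0.0=1, e^-1.86=0.1557, e^1.59=4.9037, e^3.1=22.198
Sum = 29.0208
Softmax = [0.0263, 0.0345, 0.0054, 0.169, 0.7649]
p[4] = 22.198/29.0208 = 0.7649

0.7649


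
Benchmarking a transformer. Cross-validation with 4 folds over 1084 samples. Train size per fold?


Fold size = 1084/4 = 271
Training per fold = 1084 - 271 = 813

813


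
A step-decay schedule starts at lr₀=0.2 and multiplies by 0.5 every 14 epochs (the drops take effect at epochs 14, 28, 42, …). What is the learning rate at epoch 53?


n_drops = ⌊53/14⌋ = 3
lr = 0.2·0.5^3 = 0.2·0.125 = 0.025

0.025


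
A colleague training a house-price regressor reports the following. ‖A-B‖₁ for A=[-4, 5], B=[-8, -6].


d = |-4+ 8| + |5+ 6|
  = 4 + 11
  = 15

15


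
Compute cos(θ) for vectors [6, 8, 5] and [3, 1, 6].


A·B = 6·3 + 8·1 + 5·6 = 56
‖A‖ = √125 = 11.1803, ‖B‖ = √46 = 6.7823
cos = 56/(√125·√46) = 56/√5750 = 0.7385

0.7385


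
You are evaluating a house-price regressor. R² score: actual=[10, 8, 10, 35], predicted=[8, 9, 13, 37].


ȳ = 15.75
SS_res = Σ(y-ŷ)² = 18
SS_tot = Σ(y-ȳ)² = 496.75
R² = 1 - SS_res/SS_tot = 1 - 0.0362 = 0.9638

0.9638


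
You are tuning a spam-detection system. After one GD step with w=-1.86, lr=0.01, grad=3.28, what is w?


w_new = w - α·∇
= -1.86 - 0.01·3.28
= -1.86 - 0.0328
= -1.8928

-1.8928


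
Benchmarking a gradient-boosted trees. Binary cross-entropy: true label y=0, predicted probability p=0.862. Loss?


BCE = -[y·ln(p) + (1-y)·ln(1-p)]
= -0 - 1·ln(1-0.862)
= -ln(0.138) = 1.9805

1.9805


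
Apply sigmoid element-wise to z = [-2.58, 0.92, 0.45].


σ(-2.58) = 1/(1+e^2.58) = 0.0704
σ(0.92) = 1/(1+e^-0.92) = 0.715
σ(0.45) = 1/(1+e^-0.45) = 0.6106
result = [0.0704, 0.715, 0.6106]

[0.0704, 0.715, 0.6106]


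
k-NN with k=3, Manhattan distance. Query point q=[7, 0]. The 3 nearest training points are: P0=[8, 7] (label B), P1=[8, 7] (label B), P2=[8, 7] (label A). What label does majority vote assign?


d(q,P0) = 8  (label B)
d(q,P1) = 8  (label B)
d(q,P2) = 8  (label A)
Votes: A=1, B=2
Majority → B

B


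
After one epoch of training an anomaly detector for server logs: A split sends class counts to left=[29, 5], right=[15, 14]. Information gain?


Parent = [44, 19], H_parent = 0.8832
H_left = 0.6024 (n=34), H_right = 0.9991 (n=29)
H_children = (34/63)·0.6024 + (29/63)·0.9991 = 0.785
IG = 0.8832 - 0.785 = 0.0982

0.0982


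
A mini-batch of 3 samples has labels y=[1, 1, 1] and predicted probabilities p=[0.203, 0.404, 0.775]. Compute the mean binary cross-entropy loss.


L[0] = -ln(0.203) = 1.5945
L[1] = -ln(0.404) = 0.9063
L[2] = -ln(0.775) = 0.2549
mean = (1.5945 + 0.9063 + 0.2549)/3 = 0.9186

0.9186


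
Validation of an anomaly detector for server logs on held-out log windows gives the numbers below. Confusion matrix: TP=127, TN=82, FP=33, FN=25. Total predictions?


Total = TP + TN + FP + FN
= 127 + 82 + 33 + 25
= 267
(Predicted positive: 160, predicted negative: 107)

267


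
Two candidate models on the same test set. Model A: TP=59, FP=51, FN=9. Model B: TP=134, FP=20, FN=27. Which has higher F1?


Model A: P=59/110=0.5364, R=59/68=0.8676, F1=2PR/(P+R)=2TP/(2TP+FP+FN)=118/178=0.6629
Model B: P=134/154=0.8701, R=134/161=0.8323, F1=2PR/(P+R)=2TP/(2TP+FP+FN)=268/315=0.8508
0.6629 < 0.8508 → Model B

Model B


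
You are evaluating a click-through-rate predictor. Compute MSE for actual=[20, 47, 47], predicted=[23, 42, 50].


Squared errors: (20-23)²=9, (47-42)²=25, (47-50)²=9
Sum = 43
MSE = 43/3 = 43/3

43/3


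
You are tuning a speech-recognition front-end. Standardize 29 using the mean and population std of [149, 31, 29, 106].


μ = 78.75, σ = 51.0704
z = (29 - 78.75)/51.0704 = -0.9741

-0.9741


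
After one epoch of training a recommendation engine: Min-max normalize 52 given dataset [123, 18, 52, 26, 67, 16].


min=16, max=123
(52-16)/(123-16) = 36/107 = 0.3364

0.3364


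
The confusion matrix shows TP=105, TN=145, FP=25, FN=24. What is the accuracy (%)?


Accuracy = (TP+TN)/(TP+TN+FP+FN)
= (105+145)/(299)
= 250/299 = 83.61%

83.61%


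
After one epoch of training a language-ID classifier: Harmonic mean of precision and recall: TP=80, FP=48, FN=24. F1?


Precision = 80/128 = 0.625
Recall = 80/104 = 0.7692
F1 = 2·P·R/(P+R) = 2·TP/(2·TP+FP+FN) = 160/(160+48+24) = 160/232 = 0.6897

0.6897


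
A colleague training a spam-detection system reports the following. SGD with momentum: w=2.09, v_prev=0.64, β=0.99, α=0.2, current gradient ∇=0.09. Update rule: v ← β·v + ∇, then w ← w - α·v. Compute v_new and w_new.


v_new = 0.99·0.64 + 0.09 = 0.6336 + 0.09 = 0.7236
w_new = 2.09 - 0.2·0.7236 = 2.09 - 0.14472 = 1.94528

v_new=0.7236, w_new=1.94528


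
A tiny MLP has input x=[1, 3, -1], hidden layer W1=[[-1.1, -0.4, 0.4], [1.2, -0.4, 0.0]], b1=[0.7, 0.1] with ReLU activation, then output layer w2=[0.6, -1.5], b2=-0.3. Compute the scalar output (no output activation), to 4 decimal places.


z1[0] = (-1.1)·(1) + (-0.4)·(3) + (0.4)·(-1) + 0.7 = -2.0
z1[1] = (1.2)·(1) + (-0.4)·(3) + (0.0)·(-1) + 0.1 = 0.1
h = ReLU(z1) = [0.0, 0.1]
output = (0.6)·(0.0) + (-1.5)·(0.1) - 0.3 = -0.45

-0.45


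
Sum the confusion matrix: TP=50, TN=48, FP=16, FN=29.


Total = TP + TN + FP + FN
= 50 + 48 + 16 + 29
= 143
(Predicted positive: 66, predicted negative: 77)

143


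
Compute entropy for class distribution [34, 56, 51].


Probabilities: [34/141, 56/141, 51/141] ≈ [0.2411, 0.3972, 0.3617]
H = -((34/141)·log₂(34/141) + (56/141)·log₂(56/141) + (51/141)·log₂(51/141))
  = 1.5546 bits

1.5546 bits


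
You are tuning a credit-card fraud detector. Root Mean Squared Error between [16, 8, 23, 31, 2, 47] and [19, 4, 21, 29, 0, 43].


MSE = 53/6 = 8.8333
RMSE = √(53/6) = 2.9721

2.9721


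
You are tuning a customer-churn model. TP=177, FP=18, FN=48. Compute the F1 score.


Precision = 177/195 = 0.9077
Recall = 177/225 = 0.7867
F1 = 2·P·R/(P+R) = 2·TP/(2·TP+FP+FN) = 354/(354+18+48) = 354/420 = 0.8429

0.8429


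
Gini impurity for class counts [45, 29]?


Probabilities: [45/74, 29/74] ≈ [0.6081, 0.3919]
Σpᵢ² = (2025 + 841)/74² = 2866/5476
Gini = 1 - Σpᵢ² = 1 - 2866/5476 = 0.4766

0.4766


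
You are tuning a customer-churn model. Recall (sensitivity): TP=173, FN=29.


Recall = TP/(TP+FN)
= 173/(173+29)
= 173/202 = 85.64%

85.64%


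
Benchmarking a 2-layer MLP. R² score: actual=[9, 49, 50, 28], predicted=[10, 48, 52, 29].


ȳ = 34
SS_res = Σ(y-ŷ)² = 7
SS_tot = Σ(y-ȳ)² = 1142
R² = 1 - SS_res/SS_tot = 1 - 0.0061 = 0.9939

0.9939


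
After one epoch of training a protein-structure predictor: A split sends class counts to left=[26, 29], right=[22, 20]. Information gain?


Parent = [48, 49], H_parent = 0.9999
H_left = 0.9979 (n=55), H_right = 0.9984 (n=42)
H_children = (55/97)·0.9979 + (42/97)·0.9984 = 0.9981
IG = 0.9999 - 0.9981 = 0.0018

0.0018


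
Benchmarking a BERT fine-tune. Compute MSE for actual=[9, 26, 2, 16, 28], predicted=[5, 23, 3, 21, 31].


Squared errors: (9-5)²=16, (26-23)²=9, (2-3)²=1, (16-21)²=25, (28-31)²=9
Sum = 60
MSE = 60/5 = 12

12


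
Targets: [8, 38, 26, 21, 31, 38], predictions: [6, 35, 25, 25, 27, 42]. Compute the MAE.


Absolute errors: |8-6|=2, |38-35|=3, |26-25|=1, |21-25|=4, |31-27|=4, |38-42|=4
Sum = 18
MAE = 18/6 = 3

3


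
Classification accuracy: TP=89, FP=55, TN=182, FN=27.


Accuracy = (TP+TN)/(TP+TN+FP+FN)
= (89+182)/(353)
= 271/353 = 76.77%

76.77%


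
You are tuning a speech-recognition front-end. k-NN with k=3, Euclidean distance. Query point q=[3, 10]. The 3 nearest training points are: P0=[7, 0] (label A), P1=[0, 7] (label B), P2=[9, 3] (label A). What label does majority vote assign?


d(q,P0) = 10.7703  (label A)
d(q,P1) = 4.2426  (label B)
d(q,P2) = 9.2195  (label A)
Votes: A=2, B=1
Majority → A

A


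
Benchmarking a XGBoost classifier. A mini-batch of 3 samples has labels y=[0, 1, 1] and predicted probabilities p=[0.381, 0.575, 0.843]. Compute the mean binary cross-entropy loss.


L[0] = -ln(1-0.381) = -ln(0.619) = 0.4797
L[1] = -ln(0.575) = 0.5534
L[2] = -ln(0.843) = 0.1708
mean = (0.4797 + 0.5534 + 0.1708)/3 = 0.4013

0.4013


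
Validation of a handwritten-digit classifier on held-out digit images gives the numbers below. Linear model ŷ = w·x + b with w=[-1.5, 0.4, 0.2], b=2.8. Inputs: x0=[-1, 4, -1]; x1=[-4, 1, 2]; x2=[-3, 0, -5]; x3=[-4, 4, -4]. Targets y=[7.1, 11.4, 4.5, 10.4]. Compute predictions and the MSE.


ŷ0 = (-1.5)·(-1) + (0.4)·(4) + (0.2)·(-1) + 2.8 = 5.7
ŷ1 = (-1.5)·(-4) + (0.4)·(1) + (0.2)·(2) + 2.8 = 9.6
ŷ2 = (-1.5)·(-3) + (0.4)·(0) + (0.2)·(-5) + 2.8 = 6.3
ŷ3 = (-1.5)·(-4) + (0.4)·(4) + (0.2)·(-4) + 2.8 = 9.6
errors² = [1.96, 3.24, 3.24, 0.64]
MSE = 9.0800/4 = 2.27

2.27


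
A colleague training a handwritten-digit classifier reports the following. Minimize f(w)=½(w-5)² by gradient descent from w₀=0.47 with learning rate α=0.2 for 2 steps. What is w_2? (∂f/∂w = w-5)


step 1: grad = 0.47-5 = -4.53; w = 0.47 - 0.2·(-4.53) = 1.376
step 2: grad = 1.376-5 = -3.624; w = 1.376 - 0.2·(-3.624) = 2.1008

2.1008


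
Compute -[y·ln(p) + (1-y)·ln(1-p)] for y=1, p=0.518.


BCE = -[y·ln(p) + (1-y)·ln(1-p)]
= -1·ln(0.518) - 0
= -ln(0.518) = 0.6578

0.6578


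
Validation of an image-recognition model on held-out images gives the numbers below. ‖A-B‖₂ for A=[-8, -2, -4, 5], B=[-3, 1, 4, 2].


d = √((-8+ 3)² + (-2-1)² + (-4-4)² + (5-2)²)
  = √(25 + 9 + 64 + 9)
  = √107 = 10.3441

10.3441


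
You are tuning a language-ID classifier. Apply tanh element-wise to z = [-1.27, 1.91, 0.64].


tanh(-1.27) = -0.8538
tanh(1.91) = 0.9571
tanh(0.64) = 0.5649
result = [-0.8538, 0.9571, 0.5649]

[-0.8538, 0.9571, 0.5649]


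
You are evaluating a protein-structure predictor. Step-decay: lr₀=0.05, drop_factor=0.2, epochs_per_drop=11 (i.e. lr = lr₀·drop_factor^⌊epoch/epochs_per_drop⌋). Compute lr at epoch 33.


n_drops = ⌊33/11⌋ = 3
lr = 0.05·0.2^3 = 0.05·0.008 = 0.0004

0.0004


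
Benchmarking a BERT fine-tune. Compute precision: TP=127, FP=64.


Precision = TP/(TP+FP)
= 127/(127+64)
= 127/191 = 66.49%

66.49%


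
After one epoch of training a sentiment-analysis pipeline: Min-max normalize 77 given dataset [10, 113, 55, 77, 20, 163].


min=10, max=163
(77-10)/(163-10) = 67/153 = 0.4379

0.4379


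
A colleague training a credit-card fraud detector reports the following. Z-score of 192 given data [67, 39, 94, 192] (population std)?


μ = 98, σ = 57.6498
z = (192 - 98)/57.6498 = 1.6305

1.6305


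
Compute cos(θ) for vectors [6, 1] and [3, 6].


A·B = 6·3 + 1·6 = 24
‖A‖ = √37 = 6.0828, ‖B‖ = √45 = 6.7082
cos = 24/(√37·√45) = 24/√1665 = 0.5882

0.5882


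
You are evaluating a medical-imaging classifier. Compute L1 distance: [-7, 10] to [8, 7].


d = |-7-8| + |10-7|
  = 15 + 3
  = 18

18


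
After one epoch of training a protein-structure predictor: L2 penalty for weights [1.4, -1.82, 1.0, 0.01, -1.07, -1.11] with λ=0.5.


‖w‖₂² = (1.4)² + (-1.82)² + (1.0)² + (0.01)² + (-1.07)² + (-1.11)²
     = 1.96 + 3.3124 + 1 + 0.0001 + 1.1449 + 1.2321
     = 8.6495
λ·‖w‖₂² = 0.5·8.6495 = 4.32475

4.32475


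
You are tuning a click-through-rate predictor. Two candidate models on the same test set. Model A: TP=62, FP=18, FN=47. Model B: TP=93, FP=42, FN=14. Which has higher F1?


Model A: P=62/80=0.775, R=62/109=0.5688, F1=2PR/(P+R)=2TP/(2TP+FP+FN)=124/189=0.6561
Model B: P=93/135=0.6889, R=93/107=0.8692, F1=2PR/(P+R)=2TP/(2TP+FP+FN)=186/242=0.7686
0.6561 < 0.7686 → Model B

Model B


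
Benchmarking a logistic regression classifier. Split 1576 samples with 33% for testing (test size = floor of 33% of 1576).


Test = ⌊1576·33/100⌋ = 520
Train = 1576 - 520 = 1056

Train: 1056, Test: 520


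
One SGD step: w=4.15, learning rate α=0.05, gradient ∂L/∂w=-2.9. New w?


w_new = w - α·∇
= 4.15 - 0.05·-2.9
= 4.15 + 0.145
= 4.295

4.295


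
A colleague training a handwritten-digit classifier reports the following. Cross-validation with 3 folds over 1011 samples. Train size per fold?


Fold size = 1011/3 = 337
Training per fold = 1011 - 337 = 674

674


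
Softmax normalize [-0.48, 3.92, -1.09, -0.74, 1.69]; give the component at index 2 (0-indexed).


Exponentials: e^-0.48=0.6188, e^3.92=50.4004, e^-1.09=0.3362, e^-0.74=0.4771, e^1.69=5.4195
Sum = 57.252
Softmax = [0.0108, 0.8803, 0.0059, 0.0083, 0.0947]
p[2] = 0.3362/57.252 = 0.0059

0.0059


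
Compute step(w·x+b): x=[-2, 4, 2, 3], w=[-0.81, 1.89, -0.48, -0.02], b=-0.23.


z = (-2)·(-0.81) + (4)·(1.89) + (2)·(-0.48) + (3)·(-0.02) - 0.23
  = 7.93
step(z) = 1 (z≥0)

1


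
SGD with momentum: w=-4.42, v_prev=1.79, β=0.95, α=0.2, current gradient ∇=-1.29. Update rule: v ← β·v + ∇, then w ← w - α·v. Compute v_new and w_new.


v_new = 0.95·1.79 - 1.29 = 1.7005 - 1.29 = 0.4105
w_new = -4.42 - 0.2·0.4105 = -4.42 - 0.0821 = -4.5021

v_new=0.4105, w_new=-4.5021


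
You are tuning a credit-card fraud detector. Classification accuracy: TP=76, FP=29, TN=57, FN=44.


Accuracy = (TP+TN)/(TP+TN+FP+FN)
= (76+57)/(206)
= 133/206 = 64.56%

64.56%


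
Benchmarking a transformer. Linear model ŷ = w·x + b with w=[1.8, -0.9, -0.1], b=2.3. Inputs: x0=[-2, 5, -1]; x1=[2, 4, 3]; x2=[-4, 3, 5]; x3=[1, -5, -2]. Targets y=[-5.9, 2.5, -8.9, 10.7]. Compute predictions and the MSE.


ŷ0 = (1.8)·(-2) + (-0.9)·(5) + (-0.1)·(-1) + 2.3 = -5.7
ŷ1 = (1.8)·(2) + (-0.9)·(4) + (-0.1)·(3) + 2.3 = 2.0
ŷ2 = (1.8)·(-4) + (-0.9)·(3) + (-0.1)·(5) + 2.3 = -8.1
ŷ3 = (1.8)·(1) + (-0.9)·(-5) + (-0.1)·(-2) + 2.3 = 8.8
errors² = [0.04, 0.25, 0.64, 3.61]
MSE = 4.5400/4 = 1.135

1.135


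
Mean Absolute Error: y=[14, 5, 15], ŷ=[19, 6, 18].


Absolute errors: |14-19|=5, |5-6|=1, |15-18|=3
Sum = 9
MAE = 9/3 = 3

3


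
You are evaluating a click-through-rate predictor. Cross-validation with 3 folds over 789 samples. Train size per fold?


Fold size = 789/3 = 263
Training per fold = 789 - 263 = 526

526


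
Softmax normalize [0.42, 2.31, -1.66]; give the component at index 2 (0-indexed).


Exponentials: e^0.42=1.522, e^2.31=10.0744, e^-1.66=0.1901
Sum = 11.7865
Softmax = [0.1291, 0.8547, 0.0161]
p[2] = 0.1901/11.7865 = 0.0161

0.0161


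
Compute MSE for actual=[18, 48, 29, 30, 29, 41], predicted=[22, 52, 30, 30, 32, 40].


Squared errors: (18-22)²=16, (48-52)²=16, (29-30)²=1, (30-30)²=0, (29-32)²=9, (41-40)²=1
Sum = 43
MSE = 43/6 = 43/6

43/6


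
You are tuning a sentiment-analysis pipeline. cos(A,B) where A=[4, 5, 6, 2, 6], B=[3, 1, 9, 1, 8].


A·B = 4·3 + 5·1 + 6·9 + 2·1 + 6·8 = 121
‖A‖ = √117 = 10.8167, ‖B‖ = √156 = 12.49
cos = 121/(√117·√156) = 121/√18252 = 0.8956

0.8956


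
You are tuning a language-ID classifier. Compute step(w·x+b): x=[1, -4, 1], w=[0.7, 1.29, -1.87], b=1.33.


z = (1)·(0.7) + (-4)·(1.29) + (1)·(-1.87) + 1.33
  = -5.0
step(z) = 0 (z<0)

0


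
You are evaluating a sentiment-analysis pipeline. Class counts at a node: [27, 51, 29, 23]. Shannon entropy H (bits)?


Probabilities: [27/130, 51/130, 29/130, 23/130] ≈ [0.2077, 0.3923, 0.2231, 0.1769]
H = -((27/130)·log₂(27/130) + (51/130)·log₂(51/130) + (29/130)·log₂(29/130) + (23/130)·log₂(23/130))
  = 1.9255 bits

1.9255 bits


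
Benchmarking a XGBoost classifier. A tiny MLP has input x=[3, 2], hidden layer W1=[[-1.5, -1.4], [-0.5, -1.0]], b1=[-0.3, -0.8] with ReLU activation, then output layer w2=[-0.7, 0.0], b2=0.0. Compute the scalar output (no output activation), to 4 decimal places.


z1[0] = (-1.5)·(3) + (-1.4)·(2) - 0.3 = -7.6
z1[1] = (-0.5)·(3) + (-1.0)·(2) - 0.8 = -4.3
h = ReLU(z1) = [0.0, 0.0]
output = (-0.7)·(0.0) + (0.0)·(0.0) + 0.0 = 0.0

0.0


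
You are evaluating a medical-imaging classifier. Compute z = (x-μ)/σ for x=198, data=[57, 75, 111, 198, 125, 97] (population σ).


μ = 110.5, σ = 45.0398
z = (198 - 110.5)/45.0398 = 1.9427

1.9427


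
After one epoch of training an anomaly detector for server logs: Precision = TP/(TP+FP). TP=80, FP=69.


Precision = TP/(TP+FP)
= 80/(80+69)
= 80/149 = 53.69%

53.69%


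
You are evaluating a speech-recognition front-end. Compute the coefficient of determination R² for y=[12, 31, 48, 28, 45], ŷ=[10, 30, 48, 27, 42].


ȳ = 32.8
SS_res = Σ(y-ŷ)² = 15
SS_tot = Σ(y-ȳ)² = 838.8
R² = 1 - SS_res/SS_tot = 1 - 0.0179 = 0.9821

0.9821


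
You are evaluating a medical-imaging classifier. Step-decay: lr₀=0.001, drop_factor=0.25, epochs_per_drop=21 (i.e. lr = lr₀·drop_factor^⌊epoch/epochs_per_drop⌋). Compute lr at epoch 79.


n_drops = ⌊79/21⌋ = 3
lr = 0.001·0.25^3 = 0.001·0.015625 = 0.000015625

0.000015625


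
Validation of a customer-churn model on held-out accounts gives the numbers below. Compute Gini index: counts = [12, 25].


Probabilities: [12/37, 25/37] ≈ [0.3243, 0.6757]
Σpᵢ² = (144 + 625)/37² = 769/1369
Gini = 1 - Σpᵢ² = 1 - 769/1369 = 0.4383

0.4383


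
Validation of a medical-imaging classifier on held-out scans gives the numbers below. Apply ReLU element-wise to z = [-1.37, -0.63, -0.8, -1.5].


ReLU(-1.37) = max(0, -1.37) = 0.0
ReLU(-0.63) = max(0, -0.63) = 0.0
ReLU(-0.8) = max(0, -0.8) = 0.0
ReLU(-1.5) = max(0, -1.5) = 0.0
result = [0.0, 0.0, 0.0, 0.0]

[0.0, 0.0, 0.0, 0.0]


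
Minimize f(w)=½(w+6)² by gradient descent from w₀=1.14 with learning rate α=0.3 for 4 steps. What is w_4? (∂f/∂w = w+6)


step 1: grad = 1.14+6 = 7.14; w = 1.14 - 0.3·(7.14) = -1.002
step 2: grad = -1.002+6 = 4.998; w = -1.002 - 0.3·(4.998) = -2.5014
step 3: grad = -2.5014+6 = 3.4986; w = -2.5014 - 0.3·(3.4986) = -3.55098
step 4: grad = -3.55098+6 = 2.44902; w = -3.55098 - 0.3·(2.44902) = -4.285686

-4.285686


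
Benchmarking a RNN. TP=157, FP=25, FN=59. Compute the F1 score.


Precision = 157/182 = 0.8626
Recall = 157/216 = 0.7269
F1 = 2·P·R/(P+R) = 2·TP/(2·TP+FP+FN) = 314/(314+25+59) = 314/398 = 0.7889

0.7889


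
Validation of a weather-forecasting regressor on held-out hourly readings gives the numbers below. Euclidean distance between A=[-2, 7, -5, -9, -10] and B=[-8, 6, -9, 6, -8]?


d = √((-2+ 8)² + (7-6)² + (-5+ 9)² + (-9-6)² + (-10+ 8)²)
  = √(36 + 1 + 16 + 225 + 4)
  = √282 = 16.7929

16.7929


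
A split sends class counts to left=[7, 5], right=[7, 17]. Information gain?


Parent = [14, 22], H_parent = 0.9641
H_left = 0.9799 (n=12), H_right = 0.8709 (n=24)
H_children = (12/36)·0.9799 + (24/36)·0.8709 = 0.9072
IG = 0.9641 - 0.9072 = 0.0569

0.0569


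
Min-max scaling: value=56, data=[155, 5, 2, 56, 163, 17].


min=2, max=163
(56-2)/(163-2) = 54/161 = 0.3354

0.3354


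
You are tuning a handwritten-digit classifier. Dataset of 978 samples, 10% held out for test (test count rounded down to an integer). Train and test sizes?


Test = ⌊978·10/100⌋ = 97
Train = 978 - 97 = 881

Train: 881, Test: 97


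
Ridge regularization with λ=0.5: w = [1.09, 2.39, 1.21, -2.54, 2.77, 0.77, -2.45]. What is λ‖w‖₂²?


‖w‖₂² = (1.09)² + (2.39)² + (1.21)² + (-2.54)² + (2.77)² + (0.77)² + (-2.45)²
     = 1.1881 + 5.7121 + 1.4641 + 6.4516 + 7.6729 + 0.5929 + 6.0025
     = 29.0842
λ·‖w‖₂² = 0.5·29.0842 = 14.5421

14.5421


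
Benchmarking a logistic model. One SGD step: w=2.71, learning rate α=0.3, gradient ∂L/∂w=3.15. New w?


w_new = w - α·∇
= 2.71 - 0.3·3.15
= 2.71 - 0.945
= 1.765

1.765


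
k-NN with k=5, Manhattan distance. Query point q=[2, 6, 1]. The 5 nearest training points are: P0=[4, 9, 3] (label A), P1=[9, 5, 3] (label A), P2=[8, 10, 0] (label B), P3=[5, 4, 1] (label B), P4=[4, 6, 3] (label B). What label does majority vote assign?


d(q,P0) = 7  (label A)
d(q,P1) = 10  (label A)
d(q,P2) = 11  (label B)
d(q,P3) = 5  (label B)
d(q,P4) = 4  (label B)
Votes: A=2, B=3
Majority → B

B


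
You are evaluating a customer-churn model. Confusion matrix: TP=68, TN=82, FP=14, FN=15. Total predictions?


Total = TP + TN + FP + FN
= 68 + 82 + 14 + 15
= 179
(Predicted positive: 82, predicted negative: 97)

179


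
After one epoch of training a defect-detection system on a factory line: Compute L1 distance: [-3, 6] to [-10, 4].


d = |-3+ 10| + |6-4|
  = 7 + 2
  = 9

9


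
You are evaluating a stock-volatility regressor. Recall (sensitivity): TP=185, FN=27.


Recall = TP/(TP+FN)
= 185/(185+27)
= 185/212 = 87.26%

87.26%


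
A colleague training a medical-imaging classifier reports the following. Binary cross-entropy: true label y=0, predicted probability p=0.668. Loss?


BCE = -[y·ln(p) + (1-y)·ln(1-p)]
= -0 - 1·ln(1-0.668)
= -ln(0.332) = 1.1026

1.1026


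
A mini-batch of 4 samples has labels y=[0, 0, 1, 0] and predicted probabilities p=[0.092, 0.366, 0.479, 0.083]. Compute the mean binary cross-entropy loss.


L[0] = -ln(1-0.092) = -ln(0.908) = 0.0965
L[1] = -ln(1-0.366) = -ln(0.634) = 0.4557
L[2] = -ln(0.479) = 0.7361
L[3] = -ln(1-0.083) = -ln(0.917) = 0.0866
mean = (0.0965 + 0.4557 + 0.7361 + 0.0866)/4 = 0.3437

0.3437


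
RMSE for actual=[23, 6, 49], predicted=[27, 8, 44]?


MSE = 45/3 = 15
RMSE = √(45/3) = 3.873

3.873


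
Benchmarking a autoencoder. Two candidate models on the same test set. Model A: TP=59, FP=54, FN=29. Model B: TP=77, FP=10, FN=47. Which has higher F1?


Model A: P=59/113=0.5221, R=59/88=0.6705, F1=2PR/(P+R)=2TP/(2TP+FP+FN)=118/201=0.5871
Model B: P=77/87=0.8851, R=77/124=0.621, F1=2PR/(P+R)=2TP/(2TP+FP+FN)=154/211=0.7299
0.5871 < 0.7299 → Model B

Model B


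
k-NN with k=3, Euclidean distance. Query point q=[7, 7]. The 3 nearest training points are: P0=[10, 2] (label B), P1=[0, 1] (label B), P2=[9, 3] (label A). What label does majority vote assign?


d(q,P0) = 5.831  (label B)
d(q,P1) = 9.2195  (label B)
d(q,P2) = 4.4721  (label A)
Votes: A=1, B=2
Majority → B

B


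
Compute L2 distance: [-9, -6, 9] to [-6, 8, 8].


d = √((-9+ 6)² + (-6-8)² + (9-8)²)
  = √(9 + 196 + 1)
  = √206 = 14.3527

14.3527


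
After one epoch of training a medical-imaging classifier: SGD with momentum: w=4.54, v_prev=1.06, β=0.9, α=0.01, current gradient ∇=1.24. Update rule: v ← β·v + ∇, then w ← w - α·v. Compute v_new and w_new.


v_new = 0.9·1.06 + 1.24 = 0.954 + 1.24 = 2.194
w_new = 4.54 - 0.01·2.194 = 4.54 - 0.02194 = 4.51806

v_new=2.194, w_new=4.51806


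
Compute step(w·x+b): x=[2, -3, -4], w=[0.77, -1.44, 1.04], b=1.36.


z = (2)·(0.77) + (-3)·(-1.44) + (-4)·(1.04) + 1.36
  = 3.06
step(z) = 1 (z≥0)

1


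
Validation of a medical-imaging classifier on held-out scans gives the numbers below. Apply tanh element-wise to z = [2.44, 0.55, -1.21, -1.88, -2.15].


tanh(2.44) = 0.9849
tanh(0.55) = 0.5005
tanh(-1.21) = -0.8367
tanh(-1.88) = -0.9545
tanh(-2.15) = -0.9732
result = [0.9849, 0.5005, -0.8367, -0.9545, -0.9732]

[0.9849, 0.5005, -0.8367, -0.9545, -0.9732]


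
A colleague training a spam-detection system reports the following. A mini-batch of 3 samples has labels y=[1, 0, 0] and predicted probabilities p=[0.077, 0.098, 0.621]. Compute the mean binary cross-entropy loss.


L[0] = -ln(0.077) = 2.5639
L[1] = -ln(1-0.098) = -ln(0.902) = 0.1031
L[2] = -ln(1-0.621) = -ln(0.379) = 0.9702
mean = (2.5639 + 0.1031 + 0.9702)/3 = 1.2124

1.2124


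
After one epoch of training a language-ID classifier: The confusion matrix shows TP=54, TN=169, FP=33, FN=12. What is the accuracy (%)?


Accuracy = (TP+TN)/(TP+TN+FP+FN)
= (54+169)/(268)
= 223/268 = 83.21%

83.21%


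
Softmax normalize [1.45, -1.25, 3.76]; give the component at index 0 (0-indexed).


Exponentials: e^1.45=4.2631, e^-1.25=0.2865, e^3.76=42.9484
Sum = 47.498
Softmax = [0.0898, 0.006, 0.9042]
p[0] = 4.2631/47.498 = 0.0898

0.0898


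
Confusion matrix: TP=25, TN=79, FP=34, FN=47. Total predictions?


Total = TP + TN + FP + FN
= 25 + 79 + 34 + 47
= 185
(Predicted positive: 59, predicted negative: 126)

185


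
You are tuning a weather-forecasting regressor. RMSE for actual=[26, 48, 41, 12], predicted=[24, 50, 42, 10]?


MSE = 13/4 = 3.25
RMSE = √(13/4) = 1.8028

1.8028


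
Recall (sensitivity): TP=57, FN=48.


Recall = TP/(TP+FN)
= 57/(57+48)
= 57/105 = 54.29%

54.29%


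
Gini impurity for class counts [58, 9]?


Probabilities: [58/67, 9/67] ≈ [0.8657, 0.1343]
Σpᵢ² = (3364 + 81)/67² = 3445/4489
Gini = 1 - Σpᵢ² = 1 - 3445/4489 = 0.2326

0.2326


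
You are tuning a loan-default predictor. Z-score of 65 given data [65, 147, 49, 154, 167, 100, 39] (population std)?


μ = 103, σ = 49.4224
z = (65 - 103)/49.4224 = -0.7689

-0.7689


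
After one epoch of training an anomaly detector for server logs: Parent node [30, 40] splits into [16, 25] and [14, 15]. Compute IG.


Parent = [30, 40], H_parent = 0.9852
H_left = 0.965 (n=41), H_right = 0.9991 (n=29)
H_children = (41/70)·0.965 + (29/70)·0.9991 = 0.9791
IG = 0.9852 - 0.9791 = 0.0061

0.0061


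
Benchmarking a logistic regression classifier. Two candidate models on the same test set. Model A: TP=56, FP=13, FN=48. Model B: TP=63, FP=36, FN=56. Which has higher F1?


Model A: P=56/69=0.8116, R=56/104=0.5385, F1=2PR/(P+R)=2TP/(2TP+FP+FN)=112/173=0.6474
Model B: P=63/99=0.6364, R=63/119=0.5294, F1=2PR/(P+R)=2TP/(2TP+FP+FN)=126/218=0.578
0.6474 > 0.578 → Model A

Model A


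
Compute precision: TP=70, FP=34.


Precision = TP/(TP+FP)
= 70/(70+34)
= 70/104 = 67.31%

67.31%


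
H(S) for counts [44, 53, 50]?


Probabilities: [44/147, 53/147, 50/147] ≈ [0.2993, 0.3605, 0.3401]
H = -((44/147)·log₂(44/147) + (53/147)·log₂(53/147) + (50/147)·log₂(50/147))
  = 1.5807 bits

1.5807 bits


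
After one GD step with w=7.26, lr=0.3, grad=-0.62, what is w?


w_new = w - α·∇
= 7.26 - 0.3·-0.62
= 7.26 + 0.186
= 7.446

7.446


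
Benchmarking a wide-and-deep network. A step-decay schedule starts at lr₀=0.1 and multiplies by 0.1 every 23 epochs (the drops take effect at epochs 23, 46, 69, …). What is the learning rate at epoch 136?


n_drops = ⌊136/23⌋ = 5
lr = 0.1·0.1^5 = 0.1·0.00001 = 0.000001

0.000001


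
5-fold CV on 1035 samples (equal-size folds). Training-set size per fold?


Fold size = 1035/5 = 207
Training per fold = 1035 - 207 = 828

828


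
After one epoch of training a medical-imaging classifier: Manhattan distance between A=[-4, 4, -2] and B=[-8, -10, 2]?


d = |-4+ 8| + |4+ 10| + |-2-2|
  = 4 + 14 + 4
  = 22

22


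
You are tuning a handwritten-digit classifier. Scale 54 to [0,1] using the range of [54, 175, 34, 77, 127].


min=34, max=175
(54-34)/(175-34) = 20/141 = 0.1418

0.1418


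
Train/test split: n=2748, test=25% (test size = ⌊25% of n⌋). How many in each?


Test = ⌊2748·25/100⌋ = 687
Train = 2748 - 687 = 2061

Train: 2061, Test: 687


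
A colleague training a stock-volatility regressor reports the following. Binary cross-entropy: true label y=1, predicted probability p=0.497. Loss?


BCE = -[y·ln(p) + (1-y)·ln(1-p)]
= -1·ln(0.497) - 0
= -ln(0.497) = 0.6992

0.6992


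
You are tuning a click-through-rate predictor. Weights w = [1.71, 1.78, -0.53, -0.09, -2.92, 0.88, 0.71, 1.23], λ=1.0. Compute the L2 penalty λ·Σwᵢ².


‖w‖₂² = (1.71)² + (1.78)² + (-0.53)² + (-0.09)² + (-2.92)² + (0.88)² + (0.71)² + (1.23)²
     = 2.9241 + 3.1684 + 0.2809 + 0.0081 + 8.5264 + 0.7744 + 0.5041 + 1.5129
     = 17.6993
λ·‖w‖₂² = 1.0·17.6993 = 17.6993

17.6993


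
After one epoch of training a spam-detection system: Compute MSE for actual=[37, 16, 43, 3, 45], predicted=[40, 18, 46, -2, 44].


Squared errors: (37-40)²=9, (16-18)²=4, (43-46)²=9, (3+ 2)²=25, (45-44)²=1
Sum = 48
MSE = 48/5 = 48/5

48/5


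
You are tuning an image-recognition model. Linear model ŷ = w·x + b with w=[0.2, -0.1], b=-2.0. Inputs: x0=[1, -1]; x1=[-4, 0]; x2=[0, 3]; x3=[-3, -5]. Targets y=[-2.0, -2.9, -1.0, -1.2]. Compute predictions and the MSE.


ŷ0 = (0.2)·(1) + (-0.1)·(-1) - 2.0 = -1.7
ŷ1 = (0.2)·(-4) + (-0.1)·(0) - 2.0 = -2.8
ŷ2 = (0.2)·(0) + (-0.1)·(3) - 2.0 = -2.3
ŷ3 = (0.2)·(-3) + (-0.1)·(-5) - 2.0 = -2.1
errors² = [0.09, 0.01, 1.69, 0.81]
MSE = 2.6000/4 = 0.65

0.65


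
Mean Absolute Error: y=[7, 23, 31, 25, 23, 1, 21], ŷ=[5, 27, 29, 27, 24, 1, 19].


Absolute errors: |7-5|=2, |23-27|=4, |31-29|=2, |25-27|=2, |23-24|=1, |1-1|=0, |21-19|=2
Sum = 13
MAE = 13/7 = 13/7

13/7


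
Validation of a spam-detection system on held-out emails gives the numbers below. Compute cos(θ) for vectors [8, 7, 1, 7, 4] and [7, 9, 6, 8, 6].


A·B = 8·7 + 7·9 + 1·6 + 7·8 + 4·6 = 205
‖A‖ = √179 = 13.3791, ‖B‖ = √266 = 16.3095
cos = 205/(√179·√266) = 205/√47614 = 0.9395

0.9395


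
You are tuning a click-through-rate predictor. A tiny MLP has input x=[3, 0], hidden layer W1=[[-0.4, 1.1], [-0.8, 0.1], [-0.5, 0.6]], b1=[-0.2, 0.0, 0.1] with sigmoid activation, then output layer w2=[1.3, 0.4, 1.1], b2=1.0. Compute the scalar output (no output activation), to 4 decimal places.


z1[0] = (-0.4)·(3) + (1.1)·(0) - 0.2 = -1.4
z1[1] = (-0.8)·(3) + (0.1)·(0) + 0.0 = -2.4
z1[2] = (-0.5)·(3) + (0.6)·(0) + 0.1 = -1.4
h = sigmoid(z1) = [0.1978, 0.0832, 0.1978]
output = (1.3)·(0.1978) + (0.4)·(0.0832) + (1.1)·(0.1978) + 1.0 = 1.508

1.508


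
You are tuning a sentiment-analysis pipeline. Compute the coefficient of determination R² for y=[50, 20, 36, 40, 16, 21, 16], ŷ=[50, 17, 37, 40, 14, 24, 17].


ȳ = 28.4286
SS_res = Σ(y-ŷ)² = 24
SS_tot = Σ(y-ȳ)² = 1091.71
R² = 1 - SS_res/SS_tot = 1 - 0.022 = 0.978

0.978


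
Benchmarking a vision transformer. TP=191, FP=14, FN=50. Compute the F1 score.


Precision = 191/205 = 0.9317
Recall = 191/241 = 0.7925
F1 = 2·P·R/(P+R) = 2·TP/(2·TP+FP+FN) = 382/(382+14+50) = 382/446 = 0.8565

0.8565


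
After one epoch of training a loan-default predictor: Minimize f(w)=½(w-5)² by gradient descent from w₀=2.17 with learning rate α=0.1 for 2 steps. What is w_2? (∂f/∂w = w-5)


step 1: grad = 2.17-5 = -2.83; w = 2.17 - 0.1·(-2.83) = 2.453
step 2: grad = 2.453-5 = -2.547; w = 2.453 - 0.1·(-2.547) = 2.7077

2.7077


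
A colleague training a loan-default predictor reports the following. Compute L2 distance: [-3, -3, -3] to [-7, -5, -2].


d = √((-3+ 7)² + (-3+ 5)² + (-3+ 2)²)
  = √(16 + 4 + 1)
  = √21 = 4.5826

4.5826


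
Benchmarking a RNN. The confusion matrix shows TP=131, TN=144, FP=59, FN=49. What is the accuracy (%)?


Accuracy = (TP+TN)/(TP+TN+FP+FN)
= (131+144)/(383)
= 275/383 = 71.8%

71.8%


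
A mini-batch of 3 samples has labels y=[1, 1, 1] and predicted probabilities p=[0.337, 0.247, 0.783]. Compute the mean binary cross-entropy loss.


L[0] = -ln(0.337) = 1.0877
L[1] = -ln(0.247) = 1.3984
L[2] = -ln(0.783) = 0.2446
mean = (1.0877 + 1.3984 + 0.2446)/3 = 0.9102

0.9102


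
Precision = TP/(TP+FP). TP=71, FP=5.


Precision = TP/(TP+FP)
= 71/(71+5)
= 71/76 = 93.42%

93.42%


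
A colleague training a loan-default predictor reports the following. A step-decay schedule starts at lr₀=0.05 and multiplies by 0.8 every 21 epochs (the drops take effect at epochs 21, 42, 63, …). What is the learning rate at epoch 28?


n_drops = ⌊28/21⌋ = 1
lr = 0.05·0.8^1 = 0.05·0.8 = 0.04

0.04


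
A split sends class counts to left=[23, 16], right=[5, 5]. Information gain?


Parent = [28, 21], H_parent = 0.9852
H_left = 0.9766 (n=39), H_right = 1 (n=10)
H_children = (39/49)·0.9766 + (10/49)·1 = 0.9814
IG = 0.9852 - 0.9814 = 0.0038

0.0038
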